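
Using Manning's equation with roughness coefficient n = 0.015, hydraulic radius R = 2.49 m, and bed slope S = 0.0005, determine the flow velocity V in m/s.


Manning's equation gives V = (1/n) * R^(2/3) * S^(1/2).
First, compute R^(2/3) = 2.49^(2/3) = 1.8371.
Next, S^(1/2) = 0.0005^(1/2) = 0.022361.
Then 1/n = 1/0.015 = 66.67.
V = 66.67 * 1.8371 * 0.022361 = 2.7386 m/s.

2.7386


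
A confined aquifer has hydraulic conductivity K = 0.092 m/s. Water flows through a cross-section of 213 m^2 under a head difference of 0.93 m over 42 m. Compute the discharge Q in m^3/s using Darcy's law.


Darcy's law: Q = K * A * i, where i = dh/L.
Hydraulic gradient i = 0.93 / 42 = 0.022143.
Q = 0.092 * 213 * 0.022143
  = 0.4339 m^3/s.

0.4339


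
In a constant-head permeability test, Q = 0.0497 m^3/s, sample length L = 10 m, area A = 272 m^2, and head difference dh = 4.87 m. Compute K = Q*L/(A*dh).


From K = Q*L / (A*dh):
Numerator: Q*L = 0.0497 * 10 = 0.497.
Denominator: A*dh = 272 * 4.87 = 1324.64.
K = 0.497 / 1324.64 = 0.000375 m/s.

0.000375


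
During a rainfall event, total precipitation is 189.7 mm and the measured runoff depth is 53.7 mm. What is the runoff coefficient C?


The runoff coefficient C = runoff depth / rainfall depth.
C = 53.7 / 189.7
  = 0.2831.

0.2831


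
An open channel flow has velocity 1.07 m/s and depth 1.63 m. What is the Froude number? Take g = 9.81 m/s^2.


The Froude number is defined as Fr = V / sqrt(g*y).
g*y = 9.81 * 1.63 = 15.9903.
sqrt(g*y) = sqrt(15.9903) = 3.9988.
Fr = 1.07 / 3.9988 = 0.2676.

0.2676


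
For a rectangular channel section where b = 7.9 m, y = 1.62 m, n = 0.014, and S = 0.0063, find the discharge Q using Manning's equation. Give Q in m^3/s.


For a rectangular channel, the cross-sectional area A = b * y = 7.9 * 1.62 = 12.8 m^2.
The wetted perimeter P = b + 2y = 7.9 + 2*1.62 = 11.14 m.
Hydraulic radius R = A/P = 12.8/11.14 = 1.1488 m.
Velocity V = (1/n)*R^(2/3)*S^(1/2) = (1/0.014)*1.1488^(2/3)*0.0063^(1/2) = 6.2189 m/s.
Discharge Q = A * V = 12.8 * 6.2189 = 79.589 m^3/s.

79.589


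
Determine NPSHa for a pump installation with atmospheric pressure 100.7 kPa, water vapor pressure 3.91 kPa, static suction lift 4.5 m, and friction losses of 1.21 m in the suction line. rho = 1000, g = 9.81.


NPSHa = p_atm/(rho*g) - z_s - hf_s - p_vap/(rho*g).
p_atm/(rho*g) = 100.7*1000 / (1000*9.81) = 10.265 m.
p_vap/(rho*g) = 3.91*1000 / (1000*9.81) = 0.399 m.
NPSHa = 10.265 - 4.5 - 1.21 - 0.399
      = 4.16 m.

4.16


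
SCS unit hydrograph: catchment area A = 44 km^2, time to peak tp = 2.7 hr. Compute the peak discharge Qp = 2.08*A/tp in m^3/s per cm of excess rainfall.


SCS formula: Qp = 2.08 * A / tp.
Qp = 2.08 * 44 / 2.7
   = 91.52 / 2.7
   = 33.9 m^3/s per cm.

33.9


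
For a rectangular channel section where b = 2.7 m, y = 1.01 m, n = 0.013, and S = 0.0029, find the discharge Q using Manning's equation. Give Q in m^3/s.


For a rectangular channel, the cross-sectional area A = b * y = 2.7 * 1.01 = 2.73 m^2.
The wetted perimeter P = b + 2y = 2.7 + 2*1.01 = 4.72 m.
Hydraulic radius R = A/P = 2.73/4.72 = 0.5778 m.
Velocity V = (1/n)*R^(2/3)*S^(1/2) = (1/0.013)*0.5778^(2/3)*0.0029^(1/2) = 2.8735 m/s.
Discharge Q = A * V = 2.73 * 2.8735 = 7.836 m^3/s.

7.836


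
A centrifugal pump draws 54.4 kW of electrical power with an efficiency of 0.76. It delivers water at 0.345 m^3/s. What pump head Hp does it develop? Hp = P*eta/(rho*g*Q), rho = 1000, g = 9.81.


Pump head formula: Hp = P * eta / (rho * g * Q).
Numerator: P * eta = 54.4 * 1000 * 0.76 = 41344.0 W.
Denominator: rho * g * Q = 1000 * 9.81 * 0.345 = 3384.45.
Hp = 41344.0 / 3384.45 = 12.22 m.

12.22


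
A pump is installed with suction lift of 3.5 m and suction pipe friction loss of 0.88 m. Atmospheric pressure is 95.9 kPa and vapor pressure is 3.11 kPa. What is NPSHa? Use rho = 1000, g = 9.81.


NPSHa = p_atm/(rho*g) - z_s - hf_s - p_vap/(rho*g).
p_atm/(rho*g) = 95.9*1000 / (1000*9.81) = 9.776 m.
p_vap/(rho*g) = 3.11*1000 / (1000*9.81) = 0.317 m.
NPSHa = 9.776 - 3.5 - 0.88 - 0.317
      = 5.08 m.

5.08


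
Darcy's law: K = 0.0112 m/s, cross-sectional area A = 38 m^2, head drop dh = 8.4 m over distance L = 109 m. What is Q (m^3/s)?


Darcy's law: Q = K * A * i, where i = dh/L.
Hydraulic gradient i = 8.4 / 109 = 0.077064.
Q = 0.0112 * 38 * 0.077064
  = 0.0328 m^3/s.

0.0328


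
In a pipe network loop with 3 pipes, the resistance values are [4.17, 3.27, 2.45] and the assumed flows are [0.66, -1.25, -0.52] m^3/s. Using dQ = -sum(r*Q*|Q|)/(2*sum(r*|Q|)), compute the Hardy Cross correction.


Numerator terms (r*Q*|Q|): 4.17*0.66*|0.66| = 1.8165; 3.27*-1.25*|-1.25| = -5.1094; 2.45*-0.52*|-0.52| = -0.6625.
Sum of numerator = -3.9554.
Denominator terms (r*|Q|): 4.17*|0.66| = 2.7522; 3.27*|-1.25| = 4.0875; 2.45*|-0.52| = 1.274.
2 * sum of denominator = 2 * 8.1137 = 16.2274.
dQ = --3.9554 / 16.2274 = 0.2437 m^3/s.

0.2437


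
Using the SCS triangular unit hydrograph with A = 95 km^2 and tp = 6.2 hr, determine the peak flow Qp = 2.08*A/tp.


SCS formula: Qp = 2.08 * A / tp.
Qp = 2.08 * 95 / 6.2
   = 197.6 / 6.2
   = 31.87 m^3/s per cm.

31.87


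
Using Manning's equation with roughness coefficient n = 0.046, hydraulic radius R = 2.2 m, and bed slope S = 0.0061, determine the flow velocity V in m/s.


Manning's equation gives V = (1/n) * R^(2/3) * S^(1/2).
First, compute R^(2/3) = 2.2^(2/3) = 1.6915.
Next, S^(1/2) = 0.0061^(1/2) = 0.078102.
Then 1/n = 1/0.046 = 21.74.
V = 21.74 * 1.6915 * 0.078102 = 2.872 m/s.

2.872


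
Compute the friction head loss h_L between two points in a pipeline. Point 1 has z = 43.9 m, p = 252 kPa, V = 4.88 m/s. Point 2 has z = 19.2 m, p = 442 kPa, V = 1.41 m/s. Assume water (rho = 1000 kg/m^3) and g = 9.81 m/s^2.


Total head at each section: H = z + p/(rho*g) + V^2/(2g).
H1 = 43.9 + 252*1000/(1000*9.81) + 4.88^2/(2*9.81)
   = 43.9 + 25.688 + 1.2138
   = 70.802 m.
H2 = 19.2 + 442*1000/(1000*9.81) + 1.41^2/(2*9.81)
   = 19.2 + 45.056 + 0.1013
   = 64.357 m.
h_L = H1 - H2 = 70.802 - 64.357 = 6.444 m.

6.444


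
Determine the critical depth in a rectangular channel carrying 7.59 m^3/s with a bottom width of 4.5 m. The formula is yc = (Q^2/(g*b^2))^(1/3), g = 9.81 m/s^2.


Using yc = (Q^2 / (g * b^2))^(1/3):
Q^2 = 7.59^2 = 57.61.
g * b^2 = 9.81 * 4.5^2 = 9.81 * 20.25 = 198.65.
Q^2 / (g*b^2) = 57.61 / 198.65 = 0.29.
yc = 0.29^(1/3) = 0.6619 m.

0.6619


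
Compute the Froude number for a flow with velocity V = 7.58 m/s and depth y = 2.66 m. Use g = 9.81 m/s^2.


The Froude number is defined as Fr = V / sqrt(g*y).
g*y = 9.81 * 2.66 = 26.0946.
sqrt(g*y) = sqrt(26.0946) = 5.1083.
Fr = 7.58 / 5.1083 = 1.4839.

1.4839


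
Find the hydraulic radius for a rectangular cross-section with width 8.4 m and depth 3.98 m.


For a rectangular section:
Flow area A = b * y = 8.4 * 3.98 = 33.43 m^2.
Wetted perimeter P = b + 2y = 8.4 + 2*3.98 = 16.36 m.
Hydraulic radius R = A/P = 33.43 / 16.36 = 2.0435 m.

2.0435


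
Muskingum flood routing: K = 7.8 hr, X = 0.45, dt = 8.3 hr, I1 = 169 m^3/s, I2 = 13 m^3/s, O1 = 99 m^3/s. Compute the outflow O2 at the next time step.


Muskingum coefficients:
denom = 2*K*(1-X) + dt = 2*7.8*(1-0.45) + 8.3 = 16.88.
C0 = (dt - 2*K*X)/denom = (8.3 - 2*7.8*0.45)/16.88 = 0.0758.
C1 = (dt + 2*K*X)/denom = (8.3 + 2*7.8*0.45)/16.88 = 0.9076.
C2 = (2*K*(1-X) - dt)/denom = 0.0166.
O2 = C0*I2 + C1*I1 + C2*O1
   = 0.0758*13 + 0.9076*169 + 0.0166*99
   = 156.01 m^3/s.

156.01


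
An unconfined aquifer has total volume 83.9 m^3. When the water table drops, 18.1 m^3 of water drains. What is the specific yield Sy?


Specific yield Sy = Volume drained / Total volume.
Sy = 18.1 / 83.9
   = 0.2157.

0.2157


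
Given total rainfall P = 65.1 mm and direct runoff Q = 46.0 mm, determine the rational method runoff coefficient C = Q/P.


The runoff coefficient C = runoff depth / rainfall depth.
C = 46.0 / 65.1
  = 0.7066.

0.7066


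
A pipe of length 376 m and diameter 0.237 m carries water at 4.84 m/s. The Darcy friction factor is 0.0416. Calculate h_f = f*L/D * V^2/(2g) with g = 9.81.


Darcy-Weisbach equation: h_f = f * (L/D) * V^2/(2g).
f * L/D = 0.0416 * 376/0.237 = 65.9983.
V^2/(2g) = 4.84^2 / (2*9.81) = 23.4256 / 19.62 = 1.194 m.
h_f = 65.9983 * 1.194 = 78.8 m.

78.8


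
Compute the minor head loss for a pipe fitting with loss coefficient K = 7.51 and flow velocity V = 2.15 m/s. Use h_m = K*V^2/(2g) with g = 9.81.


Minor loss formula: h_m = K * V^2/(2g).
V^2 = 2.15^2 = 4.6225.
V^2/(2g) = 4.6225 / 19.62 = 0.2356 m.
h_m = 7.51 * 0.2356 = 1.7694 m.

1.7694


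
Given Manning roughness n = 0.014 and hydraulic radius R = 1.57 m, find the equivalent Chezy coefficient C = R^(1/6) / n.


The Chezy coefficient relates to Manning's n through C = R^(1/6) / n.
R^(1/6) = 1.57^(1/6) = 1.078077.
C = 1.078077 / 0.014 = 77.01 m^(1/2)/s.

77.01


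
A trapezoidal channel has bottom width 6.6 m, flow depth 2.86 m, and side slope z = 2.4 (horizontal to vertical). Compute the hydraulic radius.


For a trapezoidal section with side slope z:
A = (b + z*y)*y = (6.6 + 2.4*2.86)*2.86 = 38.507 m^2.
P = b + 2*y*sqrt(1 + z^2) = 6.6 + 2*2.86*sqrt(1 + 2.4^2) = 21.472 m.
R = A/P = 38.507 / 21.472 = 1.7934 m.

1.7934


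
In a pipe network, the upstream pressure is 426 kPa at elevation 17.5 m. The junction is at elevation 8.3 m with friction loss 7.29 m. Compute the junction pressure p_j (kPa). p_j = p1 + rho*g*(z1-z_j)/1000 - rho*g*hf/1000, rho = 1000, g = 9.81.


Junction pressure: p_j = p1 + rho*g*(z1 - z_j)/1000 - rho*g*hf/1000.
Elevation term = 1000*9.81*(17.5 - 8.3)/1000 = 90.252 kPa.
Friction term = 1000*9.81*7.29/1000 = 71.515 kPa.
p_j = 426 + 90.252 - 71.515 = 444.74 kPa.

444.74


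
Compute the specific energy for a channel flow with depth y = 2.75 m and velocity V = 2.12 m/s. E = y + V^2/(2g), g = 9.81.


Specific energy E = y + V^2/(2g).
Velocity head = V^2/(2g) = 2.12^2 / (2*9.81) = 4.4944 / 19.62 = 0.2291 m.
E = 2.75 + 0.2291 = 2.9791 m.

2.9791


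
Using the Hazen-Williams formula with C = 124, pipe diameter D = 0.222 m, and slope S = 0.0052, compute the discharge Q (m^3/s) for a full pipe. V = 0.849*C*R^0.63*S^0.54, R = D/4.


For a full circular pipe, R = D/4 = 0.222/4 = 0.0555 m.
V = 0.849 * 124 * 0.0555^0.63 * 0.0052^0.54
  = 0.849 * 124 * 0.161772 * 0.058431
  = 0.9951 m/s.
Pipe area A = pi*D^2/4 = pi*0.222^2/4 = 0.0387 m^2.
Q = A * V = 0.0387 * 0.9951 = 0.0385 m^3/s.

0.0385


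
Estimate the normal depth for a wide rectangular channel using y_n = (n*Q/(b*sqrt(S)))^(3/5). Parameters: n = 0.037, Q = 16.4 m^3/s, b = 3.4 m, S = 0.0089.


We use the wide-channel approximation y_n = (n*Q/(b*sqrt(S)))^(3/5).
sqrt(S) = sqrt(0.0089) = 0.09434.
Numerator: n*Q = 0.037 * 16.4 = 0.6068.
Denominator: b*sqrt(S) = 3.4 * 0.09434 = 0.320756.
arg = 1.8918.
y_n = 1.8918^(3/5) = 1.466 m.

1.466


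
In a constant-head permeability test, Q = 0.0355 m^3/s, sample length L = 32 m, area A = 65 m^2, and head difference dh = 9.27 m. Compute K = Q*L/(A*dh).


From K = Q*L / (A*dh):
Numerator: Q*L = 0.0355 * 32 = 1.136.
Denominator: A*dh = 65 * 9.27 = 602.55.
K = 1.136 / 602.55 = 0.001885 m/s.

0.001885


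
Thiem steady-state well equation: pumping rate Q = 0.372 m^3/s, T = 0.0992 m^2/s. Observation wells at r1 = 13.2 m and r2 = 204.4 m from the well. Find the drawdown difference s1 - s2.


Thiem equation: s1 - s2 = Q/(2*pi*T) * ln(r2/r1).
ln(r2/r1) = ln(204.4/13.2) = 2.7399.
Q/(2*pi*T) = 0.372 / (2*pi*0.0992) = 0.372 / 0.6233 = 0.5968.
s1 - s2 = 0.5968 * 2.7399 = 1.6352 m.

1.6352


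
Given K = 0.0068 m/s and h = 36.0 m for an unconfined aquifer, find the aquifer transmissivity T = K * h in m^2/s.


Transmissivity is defined as T = K * h.
T = 0.0068 * 36.0
  = 0.2448 m^2/s.

0.2448


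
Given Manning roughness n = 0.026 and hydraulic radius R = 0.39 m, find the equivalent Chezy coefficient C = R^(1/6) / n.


The Chezy coefficient relates to Manning's n through C = R^(1/6) / n.
R^(1/6) = 0.39^(1/6) = 0.85476.
C = 0.85476 / 0.026 = 32.88 m^(1/2)/s.

32.88


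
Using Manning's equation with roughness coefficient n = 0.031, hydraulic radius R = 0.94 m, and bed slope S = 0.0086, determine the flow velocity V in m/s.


Manning's equation gives V = (1/n) * R^(2/3) * S^(1/2).
First, compute R^(2/3) = 0.94^(2/3) = 0.9596.
Next, S^(1/2) = 0.0086^(1/2) = 0.092736.
Then 1/n = 1/0.031 = 32.26.
V = 32.26 * 0.9596 * 0.092736 = 2.8706 m/s.

2.8706


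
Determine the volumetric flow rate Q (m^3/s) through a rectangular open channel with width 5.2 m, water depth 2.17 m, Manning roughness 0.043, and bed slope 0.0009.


For a rectangular channel, the cross-sectional area A = b * y = 5.2 * 2.17 = 11.28 m^2.
The wetted perimeter P = b + 2y = 5.2 + 2*2.17 = 9.54 m.
Hydraulic radius R = A/P = 11.28/9.54 = 1.1828 m.
Velocity V = (1/n)*R^(2/3)*S^(1/2) = (1/0.043)*1.1828^(2/3)*0.0009^(1/2) = 0.7803 m/s.
Discharge Q = A * V = 11.28 * 0.7803 = 8.805 m^3/s.

8.805


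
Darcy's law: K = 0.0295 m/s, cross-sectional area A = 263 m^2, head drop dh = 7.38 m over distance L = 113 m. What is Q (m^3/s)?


Darcy's law: Q = K * A * i, where i = dh/L.
Hydraulic gradient i = 7.38 / 113 = 0.06531.
Q = 0.0295 * 263 * 0.06531
  = 0.5067 m^3/s.

0.5067


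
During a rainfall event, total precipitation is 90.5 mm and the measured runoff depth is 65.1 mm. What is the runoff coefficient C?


The runoff coefficient C = runoff depth / rainfall depth.
C = 65.1 / 90.5
  = 0.7193.

0.7193


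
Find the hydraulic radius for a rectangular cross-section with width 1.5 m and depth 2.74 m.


For a rectangular section:
Flow area A = b * y = 1.5 * 2.74 = 4.11 m^2.
Wetted perimeter P = b + 2y = 1.5 + 2*2.74 = 6.98 m.
Hydraulic radius R = A/P = 4.11 / 6.98 = 0.5888 m.

0.5888


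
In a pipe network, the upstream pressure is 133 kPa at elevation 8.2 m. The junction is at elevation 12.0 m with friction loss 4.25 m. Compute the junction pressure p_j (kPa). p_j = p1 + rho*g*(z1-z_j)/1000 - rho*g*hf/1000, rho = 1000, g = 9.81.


Junction pressure: p_j = p1 + rho*g*(z1 - z_j)/1000 - rho*g*hf/1000.
Elevation term = 1000*9.81*(8.2 - 12.0)/1000 = -37.278 kPa.
Friction term = 1000*9.81*4.25/1000 = 41.693 kPa.
p_j = 133 + -37.278 - 41.693 = 54.03 kPa.

54.03


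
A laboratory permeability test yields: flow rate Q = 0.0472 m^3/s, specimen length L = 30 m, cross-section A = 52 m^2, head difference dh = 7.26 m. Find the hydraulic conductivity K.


From K = Q*L / (A*dh):
Numerator: Q*L = 0.0472 * 30 = 1.416.
Denominator: A*dh = 52 * 7.26 = 377.52.
K = 1.416 / 377.52 = 0.003751 m/s.

0.003751


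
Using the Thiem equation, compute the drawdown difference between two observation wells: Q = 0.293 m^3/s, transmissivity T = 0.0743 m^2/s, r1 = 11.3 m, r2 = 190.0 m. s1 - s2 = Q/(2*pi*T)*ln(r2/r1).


Thiem equation: s1 - s2 = Q/(2*pi*T) * ln(r2/r1).
ln(r2/r1) = ln(190.0/11.3) = 2.8222.
Q/(2*pi*T) = 0.293 / (2*pi*0.0743) = 0.293 / 0.4668 = 0.6276.
s1 - s2 = 0.6276 * 2.8222 = 1.7713 m.

1.7713


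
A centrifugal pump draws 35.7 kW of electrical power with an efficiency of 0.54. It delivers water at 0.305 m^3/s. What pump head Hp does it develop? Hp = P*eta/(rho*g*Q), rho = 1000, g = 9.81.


Pump head formula: Hp = P * eta / (rho * g * Q).
Numerator: P * eta = 35.7 * 1000 * 0.54 = 19278.0 W.
Denominator: rho * g * Q = 1000 * 9.81 * 0.305 = 2992.05.
Hp = 19278.0 / 2992.05 = 6.44 m.

6.44


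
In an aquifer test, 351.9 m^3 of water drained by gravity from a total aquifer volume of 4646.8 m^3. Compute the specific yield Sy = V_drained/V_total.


Specific yield Sy = Volume drained / Total volume.
Sy = 351.9 / 4646.8
   = 0.0757.

0.0757


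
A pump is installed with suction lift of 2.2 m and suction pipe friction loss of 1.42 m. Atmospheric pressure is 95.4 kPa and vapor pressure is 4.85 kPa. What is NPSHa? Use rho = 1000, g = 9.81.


NPSHa = p_atm/(rho*g) - z_s - hf_s - p_vap/(rho*g).
p_atm/(rho*g) = 95.4*1000 / (1000*9.81) = 9.725 m.
p_vap/(rho*g) = 4.85*1000 / (1000*9.81) = 0.494 m.
NPSHa = 9.725 - 2.2 - 1.42 - 0.494
      = 5.61 m.

5.61


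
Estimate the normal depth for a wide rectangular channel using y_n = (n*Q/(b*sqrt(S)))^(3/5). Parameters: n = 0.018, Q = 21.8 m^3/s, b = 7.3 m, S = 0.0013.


We use the wide-channel approximation y_n = (n*Q/(b*sqrt(S)))^(3/5).
sqrt(S) = sqrt(0.0013) = 0.036056.
Numerator: n*Q = 0.018 * 21.8 = 0.3924.
Denominator: b*sqrt(S) = 7.3 * 0.036056 = 0.263209.
arg = 1.4909.
y_n = 1.4909^(3/5) = 1.2708 m.

1.2708


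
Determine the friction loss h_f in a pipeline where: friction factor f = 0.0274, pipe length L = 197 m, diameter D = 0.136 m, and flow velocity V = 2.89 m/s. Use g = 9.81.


Darcy-Weisbach equation: h_f = f * (L/D) * V^2/(2g).
f * L/D = 0.0274 * 197/0.136 = 39.6897.
V^2/(2g) = 2.89^2 / (2*9.81) = 8.3521 / 19.62 = 0.4257 m.
h_f = 39.6897 * 0.4257 = 16.896 m.

16.896


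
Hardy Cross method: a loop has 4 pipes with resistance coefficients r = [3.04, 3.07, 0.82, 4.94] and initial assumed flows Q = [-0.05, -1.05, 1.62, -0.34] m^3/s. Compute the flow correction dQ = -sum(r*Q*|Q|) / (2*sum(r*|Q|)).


Numerator terms (r*Q*|Q|): 3.04*-0.05*|-0.05| = -0.0076; 3.07*-1.05*|-1.05| = -3.3847; 0.82*1.62*|1.62| = 2.152; 4.94*-0.34*|-0.34| = -0.5711.
Sum of numerator = -1.8113.
Denominator terms (r*|Q|): 3.04*|-0.05| = 0.152; 3.07*|-1.05| = 3.2235; 0.82*|1.62| = 1.3284; 4.94*|-0.34| = 1.6796.
2 * sum of denominator = 2 * 6.3835 = 12.767.
dQ = --1.8113 / 12.767 = 0.1419 m^3/s.

0.1419


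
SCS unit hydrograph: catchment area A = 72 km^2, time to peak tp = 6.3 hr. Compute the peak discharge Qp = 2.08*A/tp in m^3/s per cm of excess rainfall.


SCS formula: Qp = 2.08 * A / tp.
Qp = 2.08 * 72 / 6.3
   = 149.76 / 6.3
   = 23.77 m^3/s per cm.

23.77


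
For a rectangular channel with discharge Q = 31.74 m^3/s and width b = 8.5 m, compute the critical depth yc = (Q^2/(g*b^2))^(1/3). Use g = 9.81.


Using yc = (Q^2 / (g * b^2))^(1/3):
Q^2 = 31.74^2 = 1007.43.
g * b^2 = 9.81 * 8.5^2 = 9.81 * 72.25 = 708.77.
Q^2 / (g*b^2) = 1007.43 / 708.77 = 1.4214.
yc = 1.4214^(1/3) = 1.1244 m.

1.1244


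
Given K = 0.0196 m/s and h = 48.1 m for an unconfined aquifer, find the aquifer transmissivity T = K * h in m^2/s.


Transmissivity is defined as T = K * h.
T = 0.0196 * 48.1
  = 0.9428 m^2/s.

0.9428


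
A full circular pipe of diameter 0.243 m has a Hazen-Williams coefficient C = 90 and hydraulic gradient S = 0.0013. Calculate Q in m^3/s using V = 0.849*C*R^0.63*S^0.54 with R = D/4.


For a full circular pipe, R = D/4 = 0.243/4 = 0.0607 m.
V = 0.849 * 90 * 0.0607^0.63 * 0.0013^0.54
  = 0.849 * 90 * 0.171251 * 0.027639
  = 0.3617 m/s.
Pipe area A = pi*D^2/4 = pi*0.243^2/4 = 0.0464 m^2.
Q = A * V = 0.0464 * 0.3617 = 0.0168 m^3/s.

0.0168


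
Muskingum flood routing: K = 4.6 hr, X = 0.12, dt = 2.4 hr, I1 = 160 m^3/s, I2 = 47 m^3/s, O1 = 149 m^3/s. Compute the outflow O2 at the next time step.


Muskingum coefficients:
denom = 2*K*(1-X) + dt = 2*4.6*(1-0.12) + 2.4 = 10.496.
C0 = (dt - 2*K*X)/denom = (2.4 - 2*4.6*0.12)/10.496 = 0.1235.
C1 = (dt + 2*K*X)/denom = (2.4 + 2*4.6*0.12)/10.496 = 0.3338.
C2 = (2*K*(1-X) - dt)/denom = 0.5427.
O2 = C0*I2 + C1*I1 + C2*O1
   = 0.1235*47 + 0.3338*160 + 0.5427*149
   = 140.08 m^3/s.

140.08


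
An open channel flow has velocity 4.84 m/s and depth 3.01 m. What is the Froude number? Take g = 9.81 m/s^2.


The Froude number is defined as Fr = V / sqrt(g*y).
g*y = 9.81 * 3.01 = 29.5281.
sqrt(g*y) = sqrt(29.5281) = 5.434.
Fr = 4.84 / 5.434 = 0.8907.

0.8907


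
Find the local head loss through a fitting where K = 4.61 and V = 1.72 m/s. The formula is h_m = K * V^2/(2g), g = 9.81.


Minor loss formula: h_m = K * V^2/(2g).
V^2 = 1.72^2 = 2.9584.
V^2/(2g) = 2.9584 / 19.62 = 0.1508 m.
h_m = 4.61 * 0.1508 = 0.6951 m.

0.6951


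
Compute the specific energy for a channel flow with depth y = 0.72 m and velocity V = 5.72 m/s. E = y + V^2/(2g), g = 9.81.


Specific energy E = y + V^2/(2g).
Velocity head = V^2/(2g) = 5.72^2 / (2*9.81) = 32.7184 / 19.62 = 1.6676 m.
E = 0.72 + 1.6676 = 2.3876 m.

2.3876


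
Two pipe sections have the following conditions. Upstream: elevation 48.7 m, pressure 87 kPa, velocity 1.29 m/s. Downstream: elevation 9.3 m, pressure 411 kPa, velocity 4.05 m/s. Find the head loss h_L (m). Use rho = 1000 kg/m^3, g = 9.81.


Total head at each section: H = z + p/(rho*g) + V^2/(2g).
H1 = 48.7 + 87*1000/(1000*9.81) + 1.29^2/(2*9.81)
   = 48.7 + 8.869 + 0.0848
   = 57.653 m.
H2 = 9.3 + 411*1000/(1000*9.81) + 4.05^2/(2*9.81)
   = 9.3 + 41.896 + 0.836
   = 52.032 m.
h_L = H1 - H2 = 57.653 - 52.032 = 5.621 m.

5.621


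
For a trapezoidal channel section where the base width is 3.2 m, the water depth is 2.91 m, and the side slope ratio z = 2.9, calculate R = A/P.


For a trapezoidal section with side slope z:
A = (b + z*y)*y = (3.2 + 2.9*2.91)*2.91 = 33.869 m^2.
P = b + 2*y*sqrt(1 + z^2) = 3.2 + 2*2.91*sqrt(1 + 2.9^2) = 21.053 m.
R = A/P = 33.869 / 21.053 = 1.6088 m.

1.6088


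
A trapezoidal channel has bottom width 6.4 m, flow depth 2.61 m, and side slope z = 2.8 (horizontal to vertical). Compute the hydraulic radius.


For a trapezoidal section with side slope z:
A = (b + z*y)*y = (6.4 + 2.8*2.61)*2.61 = 35.778 m^2.
P = b + 2*y*sqrt(1 + z^2) = 6.4 + 2*2.61*sqrt(1 + 2.8^2) = 21.92 m.
R = A/P = 35.778 / 21.92 = 1.6322 m.

1.6322


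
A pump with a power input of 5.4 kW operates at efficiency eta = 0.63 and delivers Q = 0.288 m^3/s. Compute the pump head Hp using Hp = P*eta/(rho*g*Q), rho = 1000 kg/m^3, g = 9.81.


Pump head formula: Hp = P * eta / (rho * g * Q).
Numerator: P * eta = 5.4 * 1000 * 0.63 = 3402.0 W.
Denominator: rho * g * Q = 1000 * 9.81 * 0.288 = 2825.28.
Hp = 3402.0 / 2825.28 = 1.2 m.

1.2


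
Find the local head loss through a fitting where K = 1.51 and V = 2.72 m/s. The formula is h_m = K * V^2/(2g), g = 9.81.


Minor loss formula: h_m = K * V^2/(2g).
V^2 = 2.72^2 = 7.3984.
V^2/(2g) = 7.3984 / 19.62 = 0.3771 m.
h_m = 1.51 * 0.3771 = 0.5694 m.

0.5694


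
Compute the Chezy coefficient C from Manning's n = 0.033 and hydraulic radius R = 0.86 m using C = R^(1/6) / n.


The Chezy coefficient relates to Manning's n through C = R^(1/6) / n.
R^(1/6) = 0.86^(1/6) = 0.975176.
C = 0.975176 / 0.033 = 29.55 m^(1/2)/s.

29.55


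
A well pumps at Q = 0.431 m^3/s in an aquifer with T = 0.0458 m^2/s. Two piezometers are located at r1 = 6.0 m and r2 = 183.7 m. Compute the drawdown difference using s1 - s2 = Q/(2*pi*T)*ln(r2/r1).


Thiem equation: s1 - s2 = Q/(2*pi*T) * ln(r2/r1).
ln(r2/r1) = ln(183.7/6.0) = 3.4215.
Q/(2*pi*T) = 0.431 / (2*pi*0.0458) = 0.431 / 0.2878 = 1.4977.
s1 - s2 = 1.4977 * 3.4215 = 5.1245 m.

5.1245


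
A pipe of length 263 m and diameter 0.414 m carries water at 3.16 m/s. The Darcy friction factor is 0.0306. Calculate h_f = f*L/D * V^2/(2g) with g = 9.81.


Darcy-Weisbach equation: h_f = f * (L/D) * V^2/(2g).
f * L/D = 0.0306 * 263/0.414 = 19.4391.
V^2/(2g) = 3.16^2 / (2*9.81) = 9.9856 / 19.62 = 0.509 m.
h_f = 19.4391 * 0.509 = 9.894 m.

9.894


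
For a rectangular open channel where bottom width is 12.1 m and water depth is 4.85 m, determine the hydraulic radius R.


For a rectangular section:
Flow area A = b * y = 12.1 * 4.85 = 58.68 m^2.
Wetted perimeter P = b + 2y = 12.1 + 2*4.85 = 21.8 m.
Hydraulic radius R = A/P = 58.68 / 21.8 = 2.692 m.

2.692


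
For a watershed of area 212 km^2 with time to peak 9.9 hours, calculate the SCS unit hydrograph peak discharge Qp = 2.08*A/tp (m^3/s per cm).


SCS formula: Qp = 2.08 * A / tp.
Qp = 2.08 * 212 / 9.9
   = 440.96 / 9.9
   = 44.54 m^3/s per cm.

44.54


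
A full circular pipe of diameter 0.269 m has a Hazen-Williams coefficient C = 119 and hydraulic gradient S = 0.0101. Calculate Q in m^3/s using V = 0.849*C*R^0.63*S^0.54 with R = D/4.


For a full circular pipe, R = D/4 = 0.269/4 = 0.0673 m.
V = 0.849 * 119 * 0.0673^0.63 * 0.0101^0.54
  = 0.849 * 119 * 0.182577 * 0.083625
  = 1.5425 m/s.
Pipe area A = pi*D^2/4 = pi*0.269^2/4 = 0.0568 m^2.
Q = A * V = 0.0568 * 1.5425 = 0.0877 m^3/s.

0.0877


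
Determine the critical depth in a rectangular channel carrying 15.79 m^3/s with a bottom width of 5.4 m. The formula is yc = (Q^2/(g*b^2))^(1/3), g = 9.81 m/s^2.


Using yc = (Q^2 / (g * b^2))^(1/3):
Q^2 = 15.79^2 = 249.32.
g * b^2 = 9.81 * 5.4^2 = 9.81 * 29.16 = 286.06.
Q^2 / (g*b^2) = 249.32 / 286.06 = 0.8716.
yc = 0.8716^(1/3) = 0.9552 m.

0.9552


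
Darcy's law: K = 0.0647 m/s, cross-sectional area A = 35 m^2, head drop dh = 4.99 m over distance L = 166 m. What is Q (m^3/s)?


Darcy's law: Q = K * A * i, where i = dh/L.
Hydraulic gradient i = 4.99 / 166 = 0.03006.
Q = 0.0647 * 35 * 0.03006
  = 0.0681 m^3/s.

0.0681


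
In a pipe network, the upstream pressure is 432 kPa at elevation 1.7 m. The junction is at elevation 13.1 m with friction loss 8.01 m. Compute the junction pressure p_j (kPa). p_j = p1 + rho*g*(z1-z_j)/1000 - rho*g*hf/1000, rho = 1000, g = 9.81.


Junction pressure: p_j = p1 + rho*g*(z1 - z_j)/1000 - rho*g*hf/1000.
Elevation term = 1000*9.81*(1.7 - 13.1)/1000 = -111.834 kPa.
Friction term = 1000*9.81*8.01/1000 = 78.578 kPa.
p_j = 432 + -111.834 - 78.578 = 241.59 kPa.

241.59


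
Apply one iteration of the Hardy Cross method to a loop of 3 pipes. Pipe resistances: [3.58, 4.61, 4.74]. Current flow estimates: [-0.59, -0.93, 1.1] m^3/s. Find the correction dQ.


Numerator terms (r*Q*|Q|): 3.58*-0.59*|-0.59| = -1.2462; 4.61*-0.93*|-0.93| = -3.9872; 4.74*1.1*|1.1| = 5.7354.
Sum of numerator = 0.502.
Denominator terms (r*|Q|): 3.58*|-0.59| = 2.1122; 4.61*|-0.93| = 4.2873; 4.74*|1.1| = 5.214.
2 * sum of denominator = 2 * 11.6135 = 23.227.
dQ = -0.502 / 23.227 = -0.0216 m^3/s.

-0.0216


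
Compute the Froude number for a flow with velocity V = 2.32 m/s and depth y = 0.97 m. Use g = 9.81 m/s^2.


The Froude number is defined as Fr = V / sqrt(g*y).
g*y = 9.81 * 0.97 = 9.5157.
sqrt(g*y) = sqrt(9.5157) = 3.0848.
Fr = 2.32 / 3.0848 = 0.7521.

0.7521


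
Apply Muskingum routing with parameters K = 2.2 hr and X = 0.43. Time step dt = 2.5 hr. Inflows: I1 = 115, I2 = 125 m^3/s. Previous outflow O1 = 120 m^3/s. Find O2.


Muskingum coefficients:
denom = 2*K*(1-X) + dt = 2*2.2*(1-0.43) + 2.5 = 5.008.
C0 = (dt - 2*K*X)/denom = (2.5 - 2*2.2*0.43)/5.008 = 0.1214.
C1 = (dt + 2*K*X)/denom = (2.5 + 2*2.2*0.43)/5.008 = 0.877.
C2 = (2*K*(1-X) - dt)/denom = 0.0016.
O2 = C0*I2 + C1*I1 + C2*O1
   = 0.1214*125 + 0.877*115 + 0.0016*120
   = 116.22 m^3/s.

116.22


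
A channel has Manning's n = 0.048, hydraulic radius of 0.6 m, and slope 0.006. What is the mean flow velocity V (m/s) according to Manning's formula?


Manning's equation gives V = (1/n) * R^(2/3) * S^(1/2).
First, compute R^(2/3) = 0.6^(2/3) = 0.7114.
Next, S^(1/2) = 0.006^(1/2) = 0.07746.
Then 1/n = 1/0.048 = 20.83.
V = 20.83 * 0.7114 * 0.07746 = 1.148 m/s.

1.148


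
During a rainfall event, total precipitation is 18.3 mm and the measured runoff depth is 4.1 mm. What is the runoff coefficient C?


The runoff coefficient C = runoff depth / rainfall depth.
C = 4.1 / 18.3
  = 0.224.

0.224


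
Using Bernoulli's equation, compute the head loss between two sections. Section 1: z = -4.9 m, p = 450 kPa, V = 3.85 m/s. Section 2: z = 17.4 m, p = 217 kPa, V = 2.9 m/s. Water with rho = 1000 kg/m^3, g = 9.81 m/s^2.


Total head at each section: H = z + p/(rho*g) + V^2/(2g).
H1 = -4.9 + 450*1000/(1000*9.81) + 3.85^2/(2*9.81)
   = -4.9 + 45.872 + 0.7555
   = 41.727 m.
H2 = 17.4 + 217*1000/(1000*9.81) + 2.9^2/(2*9.81)
   = 17.4 + 22.12 + 0.4286
   = 39.949 m.
h_L = H1 - H2 = 41.727 - 39.949 = 1.778 m.

1.778


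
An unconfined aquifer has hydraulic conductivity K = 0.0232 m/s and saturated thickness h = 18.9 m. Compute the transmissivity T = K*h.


Transmissivity is defined as T = K * h.
T = 0.0232 * 18.9
  = 0.4385 m^2/s.

0.4385


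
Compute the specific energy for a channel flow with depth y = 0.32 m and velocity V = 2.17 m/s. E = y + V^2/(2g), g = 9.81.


Specific energy E = y + V^2/(2g).
Velocity head = V^2/(2g) = 2.17^2 / (2*9.81) = 4.7089 / 19.62 = 0.24 m.
E = 0.32 + 0.24 = 0.56 m.

0.56


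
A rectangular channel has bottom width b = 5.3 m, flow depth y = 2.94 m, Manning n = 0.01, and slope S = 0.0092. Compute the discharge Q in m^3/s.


For a rectangular channel, the cross-sectional area A = b * y = 5.3 * 2.94 = 15.58 m^2.
The wetted perimeter P = b + 2y = 5.3 + 2*2.94 = 11.18 m.
Hydraulic radius R = A/P = 15.58/11.18 = 1.3937 m.
Velocity V = (1/n)*R^(2/3)*S^(1/2) = (1/0.01)*1.3937^(2/3)*0.0092^(1/2) = 11.9678 m/s.
Discharge Q = A * V = 15.58 * 11.9678 = 186.482 m^3/s.

186.482


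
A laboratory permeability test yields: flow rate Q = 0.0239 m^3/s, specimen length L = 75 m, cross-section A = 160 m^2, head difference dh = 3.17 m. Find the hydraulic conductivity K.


From K = Q*L / (A*dh):
Numerator: Q*L = 0.0239 * 75 = 1.7925.
Denominator: A*dh = 160 * 3.17 = 507.2.
K = 1.7925 / 507.2 = 0.003534 m/s.

0.003534


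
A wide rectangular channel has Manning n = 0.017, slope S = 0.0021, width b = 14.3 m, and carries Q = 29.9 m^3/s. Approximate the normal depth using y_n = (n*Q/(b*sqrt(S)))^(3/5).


We use the wide-channel approximation y_n = (n*Q/(b*sqrt(S)))^(3/5).
sqrt(S) = sqrt(0.0021) = 0.045826.
Numerator: n*Q = 0.017 * 29.9 = 0.5083.
Denominator: b*sqrt(S) = 14.3 * 0.045826 = 0.655312.
arg = 0.7757.
y_n = 0.7757^(3/5) = 0.8586 m.

0.8586


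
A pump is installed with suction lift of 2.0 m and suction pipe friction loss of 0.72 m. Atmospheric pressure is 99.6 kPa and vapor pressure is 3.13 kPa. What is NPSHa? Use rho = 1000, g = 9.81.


NPSHa = p_atm/(rho*g) - z_s - hf_s - p_vap/(rho*g).
p_atm/(rho*g) = 99.6*1000 / (1000*9.81) = 10.153 m.
p_vap/(rho*g) = 3.13*1000 / (1000*9.81) = 0.319 m.
NPSHa = 10.153 - 2.0 - 0.72 - 0.319
      = 7.11 m.

7.11


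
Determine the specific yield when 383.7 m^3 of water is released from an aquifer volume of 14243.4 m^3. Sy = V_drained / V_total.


Specific yield Sy = Volume drained / Total volume.
Sy = 383.7 / 14243.4
   = 0.0269.

0.0269


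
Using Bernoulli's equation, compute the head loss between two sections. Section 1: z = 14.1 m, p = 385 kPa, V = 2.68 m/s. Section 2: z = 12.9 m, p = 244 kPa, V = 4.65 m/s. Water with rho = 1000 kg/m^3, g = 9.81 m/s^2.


Total head at each section: H = z + p/(rho*g) + V^2/(2g).
H1 = 14.1 + 385*1000/(1000*9.81) + 2.68^2/(2*9.81)
   = 14.1 + 39.246 + 0.3661
   = 53.712 m.
H2 = 12.9 + 244*1000/(1000*9.81) + 4.65^2/(2*9.81)
   = 12.9 + 24.873 + 1.1021
   = 38.875 m.
h_L = H1 - H2 = 53.712 - 38.875 = 14.837 m.

14.837


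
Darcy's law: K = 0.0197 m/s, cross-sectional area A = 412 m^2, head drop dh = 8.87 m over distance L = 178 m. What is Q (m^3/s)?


Darcy's law: Q = K * A * i, where i = dh/L.
Hydraulic gradient i = 8.87 / 178 = 0.049831.
Q = 0.0197 * 412 * 0.049831
  = 0.4045 m^3/s.

0.4045


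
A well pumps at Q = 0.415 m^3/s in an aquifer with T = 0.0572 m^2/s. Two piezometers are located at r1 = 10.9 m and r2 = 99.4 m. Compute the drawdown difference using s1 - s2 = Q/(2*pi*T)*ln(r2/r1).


Thiem equation: s1 - s2 = Q/(2*pi*T) * ln(r2/r1).
ln(r2/r1) = ln(99.4/10.9) = 2.2104.
Q/(2*pi*T) = 0.415 / (2*pi*0.0572) = 0.415 / 0.3594 = 1.1547.
s1 - s2 = 1.1547 * 2.2104 = 2.5524 m.

2.5524


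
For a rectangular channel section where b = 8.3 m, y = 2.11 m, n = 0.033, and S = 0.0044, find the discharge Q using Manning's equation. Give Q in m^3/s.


For a rectangular channel, the cross-sectional area A = b * y = 8.3 * 2.11 = 17.51 m^2.
The wetted perimeter P = b + 2y = 8.3 + 2*2.11 = 12.52 m.
Hydraulic radius R = A/P = 17.51/12.52 = 1.3988 m.
Velocity V = (1/n)*R^(2/3)*S^(1/2) = (1/0.033)*1.3988^(2/3)*0.0044^(1/2) = 2.5141 m/s.
Discharge Q = A * V = 17.51 * 2.5141 = 44.03 m^3/s.

44.03


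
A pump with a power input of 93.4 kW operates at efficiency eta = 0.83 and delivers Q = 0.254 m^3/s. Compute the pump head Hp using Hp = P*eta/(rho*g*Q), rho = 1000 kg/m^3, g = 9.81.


Pump head formula: Hp = P * eta / (rho * g * Q).
Numerator: P * eta = 93.4 * 1000 * 0.83 = 77522.0 W.
Denominator: rho * g * Q = 1000 * 9.81 * 0.254 = 2491.74.
Hp = 77522.0 / 2491.74 = 31.11 m.

31.11


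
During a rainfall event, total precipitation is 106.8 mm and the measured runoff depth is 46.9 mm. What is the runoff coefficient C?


The runoff coefficient C = runoff depth / rainfall depth.
C = 46.9 / 106.8
  = 0.4391.

0.4391


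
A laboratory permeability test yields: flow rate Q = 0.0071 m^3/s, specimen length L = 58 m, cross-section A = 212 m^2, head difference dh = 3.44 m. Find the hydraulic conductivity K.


From K = Q*L / (A*dh):
Numerator: Q*L = 0.0071 * 58 = 0.4118.
Denominator: A*dh = 212 * 3.44 = 729.28.
K = 0.4118 / 729.28 = 0.000565 m/s.

0.000565


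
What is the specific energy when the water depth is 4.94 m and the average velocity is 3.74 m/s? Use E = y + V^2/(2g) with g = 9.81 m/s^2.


Specific energy E = y + V^2/(2g).
Velocity head = V^2/(2g) = 3.74^2 / (2*9.81) = 13.9876 / 19.62 = 0.7129 m.
E = 4.94 + 0.7129 = 5.6529 m.

5.6529


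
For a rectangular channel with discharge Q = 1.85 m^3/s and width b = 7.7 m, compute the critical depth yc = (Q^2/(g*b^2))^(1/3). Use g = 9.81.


Using yc = (Q^2 / (g * b^2))^(1/3):
Q^2 = 1.85^2 = 3.42.
g * b^2 = 9.81 * 7.7^2 = 9.81 * 59.29 = 581.63.
Q^2 / (g*b^2) = 3.42 / 581.63 = 0.0059.
yc = 0.0059^(1/3) = 0.1805 m.

0.1805


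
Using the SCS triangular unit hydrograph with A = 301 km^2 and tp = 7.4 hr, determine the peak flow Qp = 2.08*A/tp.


SCS formula: Qp = 2.08 * A / tp.
Qp = 2.08 * 301 / 7.4
   = 626.08 / 7.4
   = 84.61 m^3/s per cm.

84.61


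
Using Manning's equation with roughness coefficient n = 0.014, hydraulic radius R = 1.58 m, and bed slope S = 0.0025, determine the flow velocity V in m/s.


Manning's equation gives V = (1/n) * R^(2/3) * S^(1/2).
First, compute R^(2/3) = 1.58^(2/3) = 1.3566.
Next, S^(1/2) = 0.0025^(1/2) = 0.05.
Then 1/n = 1/0.014 = 71.43.
V = 71.43 * 1.3566 * 0.05 = 4.8448 m/s.

4.8448


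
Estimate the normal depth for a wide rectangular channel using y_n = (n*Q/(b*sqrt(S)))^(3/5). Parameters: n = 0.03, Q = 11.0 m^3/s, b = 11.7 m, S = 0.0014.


We use the wide-channel approximation y_n = (n*Q/(b*sqrt(S)))^(3/5).
sqrt(S) = sqrt(0.0014) = 0.037417.
Numerator: n*Q = 0.03 * 11.0 = 0.33.
Denominator: b*sqrt(S) = 11.7 * 0.037417 = 0.437779.
arg = 0.7538.
y_n = 0.7538^(3/5) = 0.844 m.

0.844


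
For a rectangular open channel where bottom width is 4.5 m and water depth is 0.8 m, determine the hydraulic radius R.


For a rectangular section:
Flow area A = b * y = 4.5 * 0.8 = 3.6 m^2.
Wetted perimeter P = b + 2y = 4.5 + 2*0.8 = 6.1 m.
Hydraulic radius R = A/P = 3.6 / 6.1 = 0.5902 m.

0.5902


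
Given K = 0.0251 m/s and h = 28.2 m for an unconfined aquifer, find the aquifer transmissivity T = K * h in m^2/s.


Transmissivity is defined as T = K * h.
T = 0.0251 * 28.2
  = 0.7078 m^2/s.

0.7078


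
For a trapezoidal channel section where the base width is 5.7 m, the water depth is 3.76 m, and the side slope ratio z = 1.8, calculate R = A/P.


For a trapezoidal section with side slope z:
A = (b + z*y)*y = (5.7 + 1.8*3.76)*3.76 = 46.88 m^2.
P = b + 2*y*sqrt(1 + z^2) = 5.7 + 2*3.76*sqrt(1 + 1.8^2) = 21.185 m.
R = A/P = 46.88 / 21.185 = 2.2129 m.

2.2129


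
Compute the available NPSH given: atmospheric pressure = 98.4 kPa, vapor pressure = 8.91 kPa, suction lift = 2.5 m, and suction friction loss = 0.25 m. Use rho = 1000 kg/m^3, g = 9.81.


NPSHa = p_atm/(rho*g) - z_s - hf_s - p_vap/(rho*g).
p_atm/(rho*g) = 98.4*1000 / (1000*9.81) = 10.031 m.
p_vap/(rho*g) = 8.91*1000 / (1000*9.81) = 0.908 m.
NPSHa = 10.031 - 2.5 - 0.25 - 0.908
      = 6.37 m.

6.37


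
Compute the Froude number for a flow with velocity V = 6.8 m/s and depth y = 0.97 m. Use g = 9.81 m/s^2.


The Froude number is defined as Fr = V / sqrt(g*y).
g*y = 9.81 * 0.97 = 9.5157.
sqrt(g*y) = sqrt(9.5157) = 3.0848.
Fr = 6.8 / 3.0848 = 2.2044.

2.2044


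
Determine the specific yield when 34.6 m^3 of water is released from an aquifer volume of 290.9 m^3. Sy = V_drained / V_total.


Specific yield Sy = Volume drained / Total volume.
Sy = 34.6 / 290.9
   = 0.1189.

0.1189


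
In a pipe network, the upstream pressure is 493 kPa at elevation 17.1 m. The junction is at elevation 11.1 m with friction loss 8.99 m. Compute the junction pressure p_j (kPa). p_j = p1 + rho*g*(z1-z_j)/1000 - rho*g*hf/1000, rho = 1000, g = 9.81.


Junction pressure: p_j = p1 + rho*g*(z1 - z_j)/1000 - rho*g*hf/1000.
Elevation term = 1000*9.81*(17.1 - 11.1)/1000 = 58.86 kPa.
Friction term = 1000*9.81*8.99/1000 = 88.192 kPa.
p_j = 493 + 58.86 - 88.192 = 463.67 kPa.

463.67


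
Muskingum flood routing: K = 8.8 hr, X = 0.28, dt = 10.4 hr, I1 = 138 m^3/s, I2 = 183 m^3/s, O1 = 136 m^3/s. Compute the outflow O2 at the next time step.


Muskingum coefficients:
denom = 2*K*(1-X) + dt = 2*8.8*(1-0.28) + 10.4 = 23.072.
C0 = (dt - 2*K*X)/denom = (10.4 - 2*8.8*0.28)/23.072 = 0.2372.
C1 = (dt + 2*K*X)/denom = (10.4 + 2*8.8*0.28)/23.072 = 0.6644.
C2 = (2*K*(1-X) - dt)/denom = 0.0985.
O2 = C0*I2 + C1*I1 + C2*O1
   = 0.2372*183 + 0.6644*138 + 0.0985*136
   = 148.48 m^3/s.

148.48


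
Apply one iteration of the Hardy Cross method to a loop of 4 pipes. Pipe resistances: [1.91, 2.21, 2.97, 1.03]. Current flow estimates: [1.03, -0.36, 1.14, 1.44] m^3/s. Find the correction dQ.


Numerator terms (r*Q*|Q|): 1.91*1.03*|1.03| = 2.0263; 2.21*-0.36*|-0.36| = -0.2864; 2.97*1.14*|1.14| = 3.8598; 1.03*1.44*|1.44| = 2.1358.
Sum of numerator = 7.7355.
Denominator terms (r*|Q|): 1.91*|1.03| = 1.9673; 2.21*|-0.36| = 0.7956; 2.97*|1.14| = 3.3858; 1.03*|1.44| = 1.4832.
2 * sum of denominator = 2 * 7.6319 = 15.2638.
dQ = -7.7355 / 15.2638 = -0.5068 m^3/s.

-0.5068


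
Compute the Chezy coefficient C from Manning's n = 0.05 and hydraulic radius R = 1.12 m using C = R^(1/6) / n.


The Chezy coefficient relates to Manning's n through C = R^(1/6) / n.
R^(1/6) = 1.12^(1/6) = 1.019068.
C = 1.019068 / 0.05 = 20.38 m^(1/2)/s.

20.38


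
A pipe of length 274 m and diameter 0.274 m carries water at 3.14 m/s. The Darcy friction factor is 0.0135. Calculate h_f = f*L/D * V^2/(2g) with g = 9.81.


Darcy-Weisbach equation: h_f = f * (L/D) * V^2/(2g).
f * L/D = 0.0135 * 274/0.274 = 13.5.
V^2/(2g) = 3.14^2 / (2*9.81) = 9.8596 / 19.62 = 0.5025 m.
h_f = 13.5 * 0.5025 = 6.784 m.

6.784


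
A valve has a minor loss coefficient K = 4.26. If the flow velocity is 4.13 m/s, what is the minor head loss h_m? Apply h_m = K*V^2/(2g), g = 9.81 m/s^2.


Minor loss formula: h_m = K * V^2/(2g).
V^2 = 4.13^2 = 17.0569.
V^2/(2g) = 17.0569 / 19.62 = 0.8694 m.
h_m = 4.26 * 0.8694 = 3.7035 m.

3.7035


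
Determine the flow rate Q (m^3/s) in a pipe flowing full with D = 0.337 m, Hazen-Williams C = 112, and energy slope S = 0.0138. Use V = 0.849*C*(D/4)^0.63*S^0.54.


For a full circular pipe, R = D/4 = 0.337/4 = 0.0843 m.
V = 0.849 * 112 * 0.0843^0.63 * 0.0138^0.54
  = 0.849 * 112 * 0.210431 * 0.098977
  = 1.9805 m/s.
Pipe area A = pi*D^2/4 = pi*0.337^2/4 = 0.0892 m^2.
Q = A * V = 0.0892 * 1.9805 = 0.1767 m^3/s.

0.1767


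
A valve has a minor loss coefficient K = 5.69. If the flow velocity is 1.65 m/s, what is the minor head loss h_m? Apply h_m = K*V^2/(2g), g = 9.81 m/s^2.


Minor loss formula: h_m = K * V^2/(2g).
V^2 = 1.65^2 = 2.7225.
V^2/(2g) = 2.7225 / 19.62 = 0.1388 m.
h_m = 5.69 * 0.1388 = 0.7896 m.

0.7896


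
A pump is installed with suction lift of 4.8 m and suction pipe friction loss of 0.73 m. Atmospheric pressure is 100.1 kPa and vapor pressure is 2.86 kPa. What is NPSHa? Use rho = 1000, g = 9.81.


NPSHa = p_atm/(rho*g) - z_s - hf_s - p_vap/(rho*g).
p_atm/(rho*g) = 100.1*1000 / (1000*9.81) = 10.204 m.
p_vap/(rho*g) = 2.86*1000 / (1000*9.81) = 0.292 m.
NPSHa = 10.204 - 4.8 - 0.73 - 0.292
      = 4.38 m.

4.38


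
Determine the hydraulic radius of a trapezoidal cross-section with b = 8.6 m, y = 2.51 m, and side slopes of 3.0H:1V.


For a trapezoidal section with side slope z:
A = (b + z*y)*y = (8.6 + 3.0*2.51)*2.51 = 40.486 m^2.
P = b + 2*y*sqrt(1 + z^2) = 8.6 + 2*2.51*sqrt(1 + 3.0^2) = 24.475 m.
R = A/P = 40.486 / 24.475 = 1.6542 m.

1.6542
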